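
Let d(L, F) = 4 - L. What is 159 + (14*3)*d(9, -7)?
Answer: -51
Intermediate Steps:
159 + (14*3)*d(9, -7) = 159 + (14*3)*(4 - 1*9) = 159 + 42*(4 - 9) = 159 + 42*(-5) = 159 - 210 = -51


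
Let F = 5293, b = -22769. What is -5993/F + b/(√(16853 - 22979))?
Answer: -5993/5293 + 22769*I*√6126/6126 ≈ -1.1322 + 290.91*I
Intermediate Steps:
-5993/F + b/(√(16853 - 22979)) = -5993/5293 - 22769/√(16853 - 22979) = -5993*1/5293 - 22769*(-I*√6126/6126) = -5993/5293 - 22769*(-I*√6126/6126) = -5993/5293 - (-22769)*I*√6126/6126 = -5993/5293 + 22769*I*√6126/6126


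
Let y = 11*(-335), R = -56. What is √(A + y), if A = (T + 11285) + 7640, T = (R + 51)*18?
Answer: 5*√606 ≈ 123.09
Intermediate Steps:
T = -90 (T = (-56 + 51)*18 = -5*18 = -90)
A = 18835 (A = (-90 + 11285) + 7640 = 11195 + 7640 = 18835)
y = -3685
√(A + y) = √(18835 - 3685) = √15150 = 5*√606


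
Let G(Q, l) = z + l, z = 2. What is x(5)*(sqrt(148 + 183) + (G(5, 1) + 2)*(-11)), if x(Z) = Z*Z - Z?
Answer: -1100 + 20*sqrt(331) ≈ -736.13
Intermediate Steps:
G(Q, l) = 2 + l
x(Z) = Z**2 - Z
x(5)*(sqrt(148 + 183) + (G(5, 1) + 2)*(-11)) = (5*(-1 + 5))*(sqrt(148 + 183) + ((2 + 1) + 2)*(-11)) = (5*4)*(sqrt(331) + (3 + 2)*(-11)) = 20*(sqrt(331) + 5*(-11)) = 20*(sqrt(331) - 55) = 20*(-55 + sqrt(331)) = -1100 + 20*sqrt(331)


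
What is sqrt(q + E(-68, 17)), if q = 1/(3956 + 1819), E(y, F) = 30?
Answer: sqrt(40020981)/1155 ≈ 5.4772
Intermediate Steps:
q = 1/5775 ≈ 0.00017316
sqrt(q + E(-68, 17)) = sqrt(1/5775 + 30) = sqrt(173251/5775) = sqrt(40020981)/1155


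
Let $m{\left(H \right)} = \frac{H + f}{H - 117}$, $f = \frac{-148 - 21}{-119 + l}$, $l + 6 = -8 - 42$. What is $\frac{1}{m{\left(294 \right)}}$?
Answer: $\frac{30975}{51619} \approx 0.60007$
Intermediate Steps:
$l = -56$ ($l = -6 - 50 = -56$)
$f = \frac{169}{175}$ ($f = \frac{-148 - 21}{-119 - 56} = - \frac{169}{-175} = \left(-169\right) \left(- \frac{1}{175}\right) = \frac{169}{175} \approx 0.96571$)
$m{\left(H \right)} = \frac{\frac{169}{175} + H}{-117 + H}$ ($m{\left(H \right)} = \frac{H + \frac{169}{175}}{H - 117} = \frac{\frac{169}{175} + H}{-117 + H}$)
$\frac{1}{m{\left(294 \right)}} = \frac{1}{\frac{1}{-117 + 294} \left(\frac{169}{175} + 294\right)} = \frac{1}{\frac{1}{177} \cdot \frac{51619}{175}} = \frac{1}{\frac{51619}{30975}} = \frac{30975}{51619}$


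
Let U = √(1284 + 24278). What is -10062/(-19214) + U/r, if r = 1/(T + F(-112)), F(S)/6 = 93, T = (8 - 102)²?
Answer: 387/739 + 9394*√25562 ≈ 1.5019e+6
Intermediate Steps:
T = 8836 (T = (-94)² = 8836)
F(S) = 558 (F(S) = 6*93 = 558)
U = √25562 ≈ 159.88
r = 1/9394 (r = 1/(8836 + 558) = 1/9394 ≈ 0.00010645)
-10062/(-19214) + U/r = -10062/(-19214) + √25562/(1/9394) = -10062*(-1/19214) + √25562*9394 = 387/739 + 9394*√25562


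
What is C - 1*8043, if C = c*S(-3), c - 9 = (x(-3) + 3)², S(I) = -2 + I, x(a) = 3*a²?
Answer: -12588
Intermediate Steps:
c = 909 (c = 9 + (3*(-3)² + 3)² = 9 + (3*9 + 3)² = 9 + (27 + 3)² = 9 + 30² = 9 + 900 = 909)
C = -4545 (C = 909*(-2 - 3) = 909*(-5) = -4545)
C - 1*8043 = -4545 - 1*8043 = -4545 - 8043 = -12588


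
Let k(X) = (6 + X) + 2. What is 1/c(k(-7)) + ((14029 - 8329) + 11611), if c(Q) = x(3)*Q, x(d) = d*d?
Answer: 155800/9 ≈ 17311.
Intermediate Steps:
x(d) = d²
k(X) = 8 + X
c(Q) = 9*Q (c(Q) = 3²*Q = 9*Q)
1/c(k(-7)) + ((14029 - 8329) + 11611) = 1/(9*(8 - 7)) + ((14029 - 8329) + 11611) = 1/(9*1) + (5700 + 11611) = 1/9 + 17311 = ⅑ + 17311 = 155800/9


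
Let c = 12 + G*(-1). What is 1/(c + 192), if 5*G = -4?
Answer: 5/1024 ≈ 0.0048828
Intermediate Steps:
G = -⅘ (G = (⅕)*(-4) = -⅘ ≈ -0.80000)
c = 64/5 (c = 12 - ⅘*(-1) = 12 + ⅘ = 64/5 ≈ 12.800)
1/(c + 192) = 1/(64/5 + 192) = 1/(1024/5) = 5/1024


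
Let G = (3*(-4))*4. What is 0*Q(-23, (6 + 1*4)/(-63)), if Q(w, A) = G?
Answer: 0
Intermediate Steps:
G = -48 (G = -12*4 = -48)
Q(w, A) = -48
0*Q(-23, (6 + 1*4)/(-63)) = 0*(-48) = 0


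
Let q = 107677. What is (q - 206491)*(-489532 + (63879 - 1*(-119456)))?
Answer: 30256550358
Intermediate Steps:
(q - 206491)*(-489532 + (63879 - 1*(-119456))) = (107677 - 206491)*(-489532 + (63879 - 1*(-119456))) = -98814*(-489532 + (63879 + 119456)) = -98814*(-489532 + 183335) = -98814*(-306197) = 30256550358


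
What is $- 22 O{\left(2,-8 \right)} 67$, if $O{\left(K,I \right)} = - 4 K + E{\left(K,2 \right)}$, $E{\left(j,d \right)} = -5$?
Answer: $19162$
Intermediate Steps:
$O{\left(K,I \right)} = -5 - 4 K$ ($O{\left(K,I \right)} = - 4 K - 5 = -5 - 4 K$)
$- 22 O{\left(2,-8 \right)} 67 = - 22 \left(-5 - 8\right) 67 = \left(-22\right) \left(-13\right) 67 = 286 \cdot 67 = 19162$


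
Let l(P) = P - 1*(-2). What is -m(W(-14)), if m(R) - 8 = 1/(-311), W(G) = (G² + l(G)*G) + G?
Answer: -2487/311 ≈ -7.9968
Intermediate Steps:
l(P) = 2 + P (l(P) = P + 2 = 2 + P)
W(G) = G + G² + G*(2 + G) (W(G) = (G² + (2 + G)*G) + G = (G² + G*(2 + G)) + G = G + G² + G*(2 + G))
m(R) = 2487/311 (m(R) = 8 + 1/(-311) = 8 - 1/311 = 2487/311)
-m(W(-14)) = -1*2487/311 = -2487/311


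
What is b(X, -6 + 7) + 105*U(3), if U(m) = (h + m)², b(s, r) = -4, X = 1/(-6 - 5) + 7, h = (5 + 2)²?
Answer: 283916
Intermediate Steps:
h = 49 (h = 7² = 49)
X = 76/11 (X = 1/(-11) + 7 = -1/11 + 7 = 76/11 ≈ 6.9091)
U(m) = (49 + m)²
b(X, -6 + 7) + 105*U(3) = -4 + 105*(49 + 3)² = -4 + 105*52² = -4 + 105*2704 = -4 + 283920 = 283916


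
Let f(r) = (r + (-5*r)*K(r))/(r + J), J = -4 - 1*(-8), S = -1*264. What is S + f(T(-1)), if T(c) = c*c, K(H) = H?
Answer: -1324/5 ≈ -264.80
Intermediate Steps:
T(c) = c²
S = -264
J = 4 (J = -4 + 8 = 4)
f(r) = (r - 5*r²)/(4 + r) (f(r) = (r + (-5*r)*r)/(r + 4) = (r - 5*r²)/(4 + r))
S + f(T(-1)) = -264 + (-1)²*(1 - 5*(-1)²)/(4 + (-1)²) = -264 + 1*(1 - 5*1)/(4 + 1) = -264 + 1*(1 - 5)/5 = -264 + 1*(⅕)*(-4) = -264 - ⅘ = -1324/5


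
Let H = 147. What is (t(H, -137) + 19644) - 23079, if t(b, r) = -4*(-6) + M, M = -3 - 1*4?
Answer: -3418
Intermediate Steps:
M = -7 (M = -3 - 4 = -7)
t(b, r) = 17 (t(b, r) = -4*(-6) - 7 = 24 - 7 = 17)
(t(H, -137) + 19644) - 23079 = (17 + 19644) - 23079 = 19661 - 23079 = -3418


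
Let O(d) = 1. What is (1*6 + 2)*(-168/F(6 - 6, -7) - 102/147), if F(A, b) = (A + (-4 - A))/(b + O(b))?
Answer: -99056/49 ≈ -2021.6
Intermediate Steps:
F(A, b) = -4/(1 + b) (F(A, b) = (A + (-4 - A))/(b + 1) = -4/(1 + b))
(1*6 + 2)*(-168/F(6 - 6, -7) - 102/147) = (1*6 + 2)*(-168/((-4/(1 - 7))) - 102/147) = (6 + 2)*(-168/((-4/(-6))) - 102*1/147) = 8*(-168/((-4*(-⅙))) - 34/49) = 8*(-168/⅔ - 34/49) = 8*(-168*3/2 - 34/49) = 8*(-252 - 34/49) = 8*(-12382/49) = -99056/49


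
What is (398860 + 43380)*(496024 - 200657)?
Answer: 130623102080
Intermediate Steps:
(398860 + 43380)*(496024 - 200657) = 442240*295367 = 130623102080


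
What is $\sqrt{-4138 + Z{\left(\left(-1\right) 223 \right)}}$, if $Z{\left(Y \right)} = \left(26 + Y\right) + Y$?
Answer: $i \sqrt{4558} \approx 67.513 i$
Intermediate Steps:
$Z{\left(Y \right)} = 26 + 2 Y$
$\sqrt{-4138 + Z{\left(\left(-1\right) 223 \right)}} = \sqrt{-4138 + \left(26 + 2 \left(\left(-1\right) 223\right)\right)} = \sqrt{-4138 + \left(26 + 2 \left(-223\right)\right)} = \sqrt{-4138 + \left(26 - 446\right)} = \sqrt{-4138 - 420} = \sqrt{-4558} = i \sqrt{4558}$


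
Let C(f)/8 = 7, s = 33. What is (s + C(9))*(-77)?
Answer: -6853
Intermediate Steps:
C(f) = 56 (C(f) = 8*7 = 56)
(s + C(9))*(-77) = (33 + 56)*(-77) = 89*(-77) = -6853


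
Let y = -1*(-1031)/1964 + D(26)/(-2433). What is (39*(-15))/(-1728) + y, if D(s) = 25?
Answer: 65232233/76454592 ≈ 0.85322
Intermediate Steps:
y = 2459323/4778412 (y = -1*(-1031)/1964 + 25/(-2433) = 1031*(1/1964) + 25*(-1/2433) = 1031/1964 - 25/2433 = 2459323/4778412 ≈ 0.51467)
(39*(-15))/(-1728) + y = (39*(-15))/(-1728) + 2459323/4778412 = -585*(-1/1728) + 2459323/4778412 = 65/192 + 2459323/4778412 = 65232233/76454592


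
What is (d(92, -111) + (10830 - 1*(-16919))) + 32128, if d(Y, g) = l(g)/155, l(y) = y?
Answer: 9280824/155 ≈ 59876.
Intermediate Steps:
d(Y, g) = g/155
(d(92, -111) + (10830 - 1*(-16919))) + 32128 = ((1/155)*(-111) + (10830 - 1*(-16919))) + 32128 = (-111/155 + (10830 + 16919)) + 32128 = (-111/155 + 27749) + 32128 = 4300984/155 + 32128 = 9280824/155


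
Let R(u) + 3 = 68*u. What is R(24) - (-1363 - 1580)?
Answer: 4572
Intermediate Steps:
R(u) = -3 + 68*u
R(24) - (-1363 - 1580) = (-3 + 68*24) - (-1363 - 1580) = (-3 + 1632) - 1*(-2943) = 1629 + 2943 = 4572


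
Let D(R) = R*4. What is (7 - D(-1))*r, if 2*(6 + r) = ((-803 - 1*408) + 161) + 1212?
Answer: 825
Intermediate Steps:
D(R) = 4*R
r = 75 (r = -6 + (((-803 - 1*408) + 161) + 1212)/2 = -6 + (((-803 - 408) + 161) + 1212)/2 = -6 + ((-1211 + 161) + 1212)/2 = -6 + (-1050 + 1212)/2 = -6 + (½)*162 = -6 + 81 = 75)
(7 - D(-1))*r = (7 - 4*(-1))*75 = (7 - 1*(-4))*75 = (7 + 4)*75 = 11*75 = 825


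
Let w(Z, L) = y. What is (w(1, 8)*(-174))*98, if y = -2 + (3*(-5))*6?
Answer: 1568784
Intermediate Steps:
y = -92 (y = -2 - 15*6 = -2 - 90 = -92)
w(Z, L) = -92
(w(1, 8)*(-174))*98 = -92*(-174)*98 = 16008*98 = 1568784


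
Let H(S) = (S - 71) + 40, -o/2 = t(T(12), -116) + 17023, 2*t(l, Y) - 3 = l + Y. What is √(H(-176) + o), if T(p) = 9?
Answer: I*√34149 ≈ 184.79*I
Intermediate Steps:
t(l, Y) = 3/2 + Y/2 + l/2 (t(l, Y) = 3/2 + (l + Y)/2 = 3/2 + (Y + l)/2 = 3/2 + (Y/2 + l/2) = 3/2 + Y/2 + l/2)
o = -33942 (o = -2*((3/2 + (½)*(-116) + (½)*9) + 17023) = -2*((3/2 - 58 + 9/2) + 17023) = -2*(-52 + 17023) = -2*16971 = -33942)
H(S) = -31 + S (H(S) = (-71 + S) + 40 = -31 + S)
√(H(-176) + o) = √((-31 - 176) - 33942) = √(-207 - 33942) = √(-34149) = I*√34149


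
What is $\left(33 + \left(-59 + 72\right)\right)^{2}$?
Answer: $2116$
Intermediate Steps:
$\left(33 + \left(-59 + 72\right)\right)^{2} = \left(33 + 13\right)^{2} = 46^{2} = 2116$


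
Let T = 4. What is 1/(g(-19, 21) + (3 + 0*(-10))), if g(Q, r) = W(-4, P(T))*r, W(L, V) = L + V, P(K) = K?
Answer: ⅓ ≈ 0.33333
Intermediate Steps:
g(Q, r) = 0 (g(Q, r) = (-4 + 4)*r = 0*r = 0)
1/(g(-19, 21) + (3 + 0*(-10))) = 1/(0 + (3 + 0*(-10))) = 1/(0 + (3 + 0)) = 1/(0 + 3) = 1/3 = ⅓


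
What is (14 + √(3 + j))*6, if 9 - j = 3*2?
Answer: 84 + 6*√6 ≈ 98.697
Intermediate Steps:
j = 3 (j = 9 - 3*2 = 9 - 1*6 = 9 - 6 = 3)
(14 + √(3 + j))*6 = (14 + √(3 + 3))*6 = (14 + √6)*6 = 84 + 6*√6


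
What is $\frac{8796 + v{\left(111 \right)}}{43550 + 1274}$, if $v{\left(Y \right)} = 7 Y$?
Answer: $\frac{9573}{44824} \approx 0.21357$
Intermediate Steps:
$\frac{8796 + v{\left(111 \right)}}{43550 + 1274} = \frac{8796 + 7 \cdot 111}{43550 + 1274} = \frac{8796 + 777}{44824} = 9573 \cdot \frac{1}{44824} = \frac{9573}{44824}$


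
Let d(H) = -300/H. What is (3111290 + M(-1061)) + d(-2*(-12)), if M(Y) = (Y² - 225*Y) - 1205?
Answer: 8949037/2 ≈ 4.4745e+6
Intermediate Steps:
M(Y) = -1205 + Y² - 225*Y
(3111290 + M(-1061)) + d(-2*(-12)) = (3111290 + (-1205 + (-1061)² - 225*(-1061))) - 300/((-2*(-12))) = (3111290 + (-1205 + 1125721 + 238725)) - 300/24 = (3111290 + 1363241) - 300*1/24 = 4474531 - 25/2 = 8949037/2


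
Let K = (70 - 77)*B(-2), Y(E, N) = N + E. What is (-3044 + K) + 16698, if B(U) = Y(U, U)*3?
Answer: 13738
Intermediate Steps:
Y(E, N) = E + N
B(U) = 6*U (B(U) = (U + U)*3 = (2*U)*3 = 6*U)
K = 84 (K = (70 - 77)*(6*(-2)) = -7*(-12) = 84)
(-3044 + K) + 16698 = (-3044 + 84) + 16698 = -2960 + 16698 = 13738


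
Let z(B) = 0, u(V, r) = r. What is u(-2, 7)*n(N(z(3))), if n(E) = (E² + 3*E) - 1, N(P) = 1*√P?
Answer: -7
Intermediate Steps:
N(P) = √P
n(E) = -1 + E² + 3*E
u(-2, 7)*n(N(z(3))) = 7*(-1 + (√0)² + 3*√0) = 7*(-1 + 0² + 3*0) = 7*(-1 + 0 + 0) = 7*(-1) = -7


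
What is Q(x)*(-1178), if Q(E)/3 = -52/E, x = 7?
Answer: 183768/7 ≈ 26253.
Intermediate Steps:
Q(E) = -156/E (Q(E) = 3*(-52/E) = -156/E)
Q(x)*(-1178) = -156/7*(-1178) = 183768/7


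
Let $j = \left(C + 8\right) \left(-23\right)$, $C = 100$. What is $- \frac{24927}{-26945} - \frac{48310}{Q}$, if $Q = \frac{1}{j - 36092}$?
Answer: $\frac{50214878784127}{26945} \approx 1.8636 \cdot 10^{9}$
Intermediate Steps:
$j = -2484$ ($j = \left(100 + 8\right) \left(-23\right) = 108 \left(-23\right) = -2484$)
$Q = - \frac{1}{38576}$ ($Q = \frac{1}{-2484 - 36092} = \frac{1}{-38576} = - \frac{1}{38576} \approx -2.5923 \cdot 10^{-5}$)
$- \frac{24927}{-26945} - \frac{48310}{Q} = - \frac{24927}{-26945} - \frac{48310}{- \frac{1}{38576}} = \left(-24927\right) \left(- \frac{1}{26945}\right) - -1863606560 = \frac{24927}{26945} + 1863606560 = \frac{50214878784127}{26945}$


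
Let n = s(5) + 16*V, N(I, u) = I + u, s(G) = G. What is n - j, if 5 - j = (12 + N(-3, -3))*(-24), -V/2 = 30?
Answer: -1104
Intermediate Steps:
V = -60 (V = -2*30 = -60)
n = -955 (n = 5 + 16*(-60) = 5 - 960 = -955)
j = 149 (j = 5 - (12 + (-3 - 3))*(-24) = 5 - (12 - 6)*(-24) = 5 - 6*(-24) = 5 - 1*(-144) = 5 + 144 = 149)
n - j = -955 - 1*149 = -955 - 149 = -1104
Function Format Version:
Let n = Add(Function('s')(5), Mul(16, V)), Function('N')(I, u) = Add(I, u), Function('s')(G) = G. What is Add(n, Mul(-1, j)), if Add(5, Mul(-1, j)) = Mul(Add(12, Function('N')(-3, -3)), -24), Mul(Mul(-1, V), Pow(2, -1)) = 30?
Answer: -1104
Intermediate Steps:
V = -60 (V = Mul(-2, 30) = -60)
n = -955 (n = Add(5, Mul(16, -60)) = Add(5, -960) = -955)
j = 149 (j = Add(5, Mul(-1, Mul(Add(12, Add(-3, -3)), -24))) = Add(5, Mul(-1, Mul(Add(12, -6), -24))) = Add(5, Mul(-1, Mul(6, -24))) = Add(5, Mul(-1, -144)) = Add(5, 144) = 149)
Add(n, Mul(-1, j)) = Add(-955, Mul(-1, 149)) = Add(-955, -149) = -1104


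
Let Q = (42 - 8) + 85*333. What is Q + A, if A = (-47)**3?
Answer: -75484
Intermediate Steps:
Q = 28339 (Q = 34 + 28305 = 28339)
A = -103823
Q + A = 28339 - 103823 = -75484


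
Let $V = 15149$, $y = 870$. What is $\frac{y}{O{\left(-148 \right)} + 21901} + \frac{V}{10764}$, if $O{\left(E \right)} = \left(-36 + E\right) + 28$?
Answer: $\frac{67755937}{46812636} \approx 1.4474$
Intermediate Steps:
$O{\left(E \right)} = -8 + E$
$\frac{y}{O{\left(-148 \right)} + 21901} + \frac{V}{10764} = \frac{870}{\left(-8 - 148\right) + 21901} + \frac{15149}{10764} = \frac{870}{-156 + 21901} + 15149 \cdot \frac{1}{10764} = \frac{870}{21745} + \frac{15149}{10764} = 870 \cdot \frac{1}{21745} + \frac{15149}{10764} = \frac{174}{4349} + \frac{15149}{10764} = \frac{67755937}{46812636}$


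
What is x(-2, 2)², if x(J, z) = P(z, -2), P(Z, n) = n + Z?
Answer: 0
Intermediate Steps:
P(Z, n) = Z + n
x(J, z) = -2 + z (x(J, z) = z - 2 = -2 + z)
x(-2, 2)² = (-2 + 2)² = 0² = 0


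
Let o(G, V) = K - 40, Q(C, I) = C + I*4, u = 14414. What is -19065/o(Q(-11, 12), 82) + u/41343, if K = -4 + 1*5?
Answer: 262922147/537459 ≈ 489.19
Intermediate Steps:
K = 1 (K = -4 + 5 = 1)
Q(C, I) = C + 4*I
o(G, V) = -39 (o(G, V) = 1 - 40 = -39)
-19065/o(Q(-11, 12), 82) + u/41343 = -19065/(-39) + 14414/41343 = -19065*(-1/39) + 14414*(1/41343) = 6355/13 + 14414/41343 = 262922147/537459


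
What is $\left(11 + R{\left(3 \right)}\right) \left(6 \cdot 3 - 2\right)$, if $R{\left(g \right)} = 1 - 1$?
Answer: $176$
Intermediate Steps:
$R{\left(g \right)} = 0$ ($R{\left(g \right)} = 1 - 1 = 0$)
$\left(11 + R{\left(3 \right)}\right) \left(6 \cdot 3 - 2\right) = \left(11 + 0\right) \left(6 \cdot 3 - 2\right) = 11 \left(18 - 2\right) = 11 \cdot 16 = 176$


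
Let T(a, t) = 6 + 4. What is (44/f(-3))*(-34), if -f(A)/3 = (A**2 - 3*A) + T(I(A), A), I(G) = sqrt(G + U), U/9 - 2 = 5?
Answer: 374/21 ≈ 17.810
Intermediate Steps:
U = 63 (U = 18 + 9*5 = 18 + 45 = 63)
I(G) = sqrt(63 + G) (I(G) = sqrt(G + 63) = sqrt(63 + G))
T(a, t) = 10
f(A) = -30 - 3*A**2 + 9*A (f(A) = -3*((A**2 - 3*A) + 10) = -3*(10 + A**2 - 3*A) = -30 - 3*A**2 + 9*A)
(44/f(-3))*(-34) = (44/(-30 - 3*(-3)**2 + 9*(-3)))*(-34) = (44/(-30 - 3*9 - 27))*(-34) = (44/(-30 - 27 - 27))*(-34) = (44/(-84))*(-34) = (44*(-1/84))*(-34) = -11/21*(-34) = 374/21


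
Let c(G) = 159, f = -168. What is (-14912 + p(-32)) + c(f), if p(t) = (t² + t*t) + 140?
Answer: -12565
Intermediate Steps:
p(t) = 140 + 2*t² (p(t) = (t² + t²) + 140 = 2*t² + 140 = 140 + 2*t²)
(-14912 + p(-32)) + c(f) = (-14912 + (140 + 2*(-32)²)) + 159 = (-14912 + (140 + 2*1024)) + 159 = (-14912 + (140 + 2048)) + 159 = (-14912 + 2188) + 159 = -12724 + 159 = -12565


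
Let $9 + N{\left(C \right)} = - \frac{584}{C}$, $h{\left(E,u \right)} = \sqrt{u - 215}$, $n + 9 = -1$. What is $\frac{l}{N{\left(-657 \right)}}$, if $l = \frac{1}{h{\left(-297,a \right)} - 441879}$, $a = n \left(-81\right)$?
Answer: $\frac{3976911}{14253764653358} + \frac{9 \sqrt{595}}{14253764653358} \approx 2.7902 \cdot 10^{-7}$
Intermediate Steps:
$n = -10$ ($n = -9 - 1 = -10$)
$a = 810$ ($a = \left(-10\right) \left(-81\right) = 810$)
$h{\left(E,u \right)} = \sqrt{-215 + u}$
$N{\left(C \right)} = -9 - \frac{584}{C}$
$l = \frac{1}{-441879 + \sqrt{595}}$ ($l = \frac{1}{\sqrt{-215 + 810} - 441879} = \frac{1}{\sqrt{595} - 441879} = \frac{1}{-441879 + \sqrt{595}} \approx -2.2632 \cdot 10^{-6}$)
$\frac{l}{N{\left(-657 \right)}} = \frac{- \frac{441879}{195257050046} - \frac{\sqrt{595}}{195257050046}}{-9 - \frac{584}{-657}} = \frac{- \frac{441879}{195257050046} - \frac{\sqrt{595}}{195257050046}}{-9 - - \frac{8}{9}} = \frac{- \frac{441879}{195257050046} - \frac{\sqrt{595}}{195257050046}}{-9 + \frac{8}{9}} = \frac{- \frac{441879}{195257050046} - \frac{\sqrt{595}}{195257050046}}{- \frac{73}{9}} = \left(- \frac{441879}{195257050046} - \frac{\sqrt{595}}{195257050046}\right) \left(- \frac{9}{73}\right) = \frac{3976911}{14253764653358} + \frac{9 \sqrt{595}}{14253764653358}$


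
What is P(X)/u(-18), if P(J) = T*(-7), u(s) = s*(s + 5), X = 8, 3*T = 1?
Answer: -7/702 ≈ -0.0099715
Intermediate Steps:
T = ⅓ (T = (⅓)*1 = ⅓ ≈ 0.33333)
u(s) = s*(5 + s)
P(J) = -7/3 (P(J) = (⅓)*(-7) = -7/3)
P(X)/u(-18) = -7*(-1/(18*(5 - 18)))/3 = -7/(3*((-18*(-13)))) = -7/3/234 = -7/3*1/234 = -7/702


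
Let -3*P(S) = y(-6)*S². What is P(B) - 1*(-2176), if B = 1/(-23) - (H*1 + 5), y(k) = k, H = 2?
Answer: 1203592/529 ≈ 2275.2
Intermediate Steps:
B = -162/23 (B = 1/(-23) - (2*1 + 5) = -1/23 - (2 + 5) = -1/23 - 1*7 = -1/23 - 7 = -162/23 ≈ -7.0435)
P(S) = 2*S² (P(S) = -(-2)*S² = 2*S²)
P(B) - 1*(-2176) = 2*(-162/23)² - 1*(-2176) = 2*(26244/529) + 2176 = 52488/529 + 2176 = 1203592/529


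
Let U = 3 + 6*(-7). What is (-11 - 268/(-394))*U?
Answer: 79287/197 ≈ 402.47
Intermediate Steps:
U = -39 (U = 3 - 42 = -39)
(-11 - 268/(-394))*U = (-11 - 268/(-394))*(-39) = (-11 - 268*(-1/394))*(-39) = (-11 + 134/197)*(-39) = -2033/197*(-39) = 79287/197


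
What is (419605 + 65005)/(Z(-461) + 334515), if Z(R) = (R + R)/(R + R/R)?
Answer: 370300/255611 ≈ 1.4487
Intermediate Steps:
Z(R) = 2*R/(1 + R) (Z(R) = (2*R)/(R + 1) = (2*R)/(1 + R) = 2*R/(1 + R))
(419605 + 65005)/(Z(-461) + 334515) = (419605 + 65005)/(2*(-461)/(1 - 461) + 334515) = 484610/(2*(-461)/(-460) + 334515) = 484610/(2*(-461)*(-1/460) + 334515) = 484610/(461/230 + 334515) = 484610/(76938911/230) = 484610*(230/76938911) = 370300/255611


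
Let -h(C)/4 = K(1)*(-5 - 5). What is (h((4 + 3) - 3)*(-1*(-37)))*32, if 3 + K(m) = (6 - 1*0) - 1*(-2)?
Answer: 236800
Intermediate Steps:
K(m) = 5 (K(m) = -3 + ((6 - 1*0) - 1*(-2)) = -3 + ((6 + 0) + 2) = -3 + (6 + 2) = -3 + 8 = 5)
h(C) = 200 (h(C) = -20*(-5 - 5) = -20*(-10) = -4*(-50) = 200)
(h((4 + 3) - 3)*(-1*(-37)))*32 = (200*(-1*(-37)))*32 = (200*37)*32 = 7400*32 = 236800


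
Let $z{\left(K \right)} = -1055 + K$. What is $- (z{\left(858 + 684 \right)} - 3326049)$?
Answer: $3325562$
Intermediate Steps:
$- (z{\left(858 + 684 \right)} - 3326049) = - (\left(-1055 + \left(858 + 684\right)\right) - 3326049) = - (\left(-1055 + 1542\right) - 3326049) = - (487 - 3326049) = \left(-1\right) \left(-3325562\right) = 3325562$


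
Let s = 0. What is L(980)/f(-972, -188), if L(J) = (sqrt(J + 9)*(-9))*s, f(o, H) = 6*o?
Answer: 0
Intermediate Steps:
L(J) = 0 (L(J) = (sqrt(J + 9)*(-9))*0 = (sqrt(9 + J)*(-9))*0 = -9*sqrt(9 + J)*0 = 0)
L(980)/f(-972, -188) = 0/((6*(-972))) = 0/(-5832) = 0*(-1/5832) = 0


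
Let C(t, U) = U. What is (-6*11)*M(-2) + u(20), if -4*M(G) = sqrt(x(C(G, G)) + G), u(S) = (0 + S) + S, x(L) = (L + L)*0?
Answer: 40 + 33*I*sqrt(2)/2 ≈ 40.0 + 23.335*I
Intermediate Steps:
x(L) = 0 (x(L) = (2*L)*0 = 0)
u(S) = 2*S (u(S) = S + S = 2*S)
M(G) = -sqrt(G)/4 (M(G) = -sqrt(0 + G)/4 = -sqrt(G)/4)
(-6*11)*M(-2) + u(20) = (-6*11)*(-I*sqrt(2)/4) + 2*20 = -(-33)*I*sqrt(2)/2 + 40 = 33*I*sqrt(2)/2 + 40 = 40 + 33*I*sqrt(2)/2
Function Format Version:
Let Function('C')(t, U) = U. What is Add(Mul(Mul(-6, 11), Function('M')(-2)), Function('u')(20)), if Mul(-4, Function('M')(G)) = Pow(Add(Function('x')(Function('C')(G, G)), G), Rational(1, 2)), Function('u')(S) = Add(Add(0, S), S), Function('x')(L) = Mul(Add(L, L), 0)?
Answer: Add(40, Mul(Rational(33, 2), I, Pow(2, Rational(1, 2)))) ≈ Add(40.000, Mul(23.335, I))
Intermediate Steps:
Function('x')(L) = 0 (Function('x')(L) = Mul(Mul(2, L), 0) = 0)
Function('u')(S) = Mul(2, S) (Function('u')(S) = Add(S, S) = Mul(2, S))
Function('M')(G) = Mul(Rational(-1, 4), Pow(G, Rational(1, 2))) (Function('M')(G) = Mul(Rational(-1, 4), Pow(Add(0, G), Rational(1, 2))) = Mul(Rational(-1, 4), Pow(G, Rational(1, 2))))
Add(Mul(Mul(-6, 11), Function('M')(-2)), Function('u')(20)) = Add(Mul(Mul(-6, 11), Mul(Rational(-1, 4), Pow(-2, Rational(1, 2)))), Mul(2, 20)) = Add(Mul(-66, Mul(Rational(-1, 4), Mul(I, Pow(2, Rational(1, 2))))), 40) = Add(Mul(-66, Mul(Rational(-1, 4), I, Pow(2, Rational(1, 2)))), 40) = Add(Mul(Rational(33, 2), I, Pow(2, Rational(1, 2))), 40) = Add(40, Mul(Rational(33, 2), I, Pow(2, Rational(1, 2))))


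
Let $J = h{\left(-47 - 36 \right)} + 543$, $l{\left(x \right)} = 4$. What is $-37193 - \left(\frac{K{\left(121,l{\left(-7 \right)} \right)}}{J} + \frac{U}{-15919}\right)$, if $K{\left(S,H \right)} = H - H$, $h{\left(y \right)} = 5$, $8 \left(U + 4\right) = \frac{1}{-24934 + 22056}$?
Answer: $- \frac{13631943341905}{366519056} \approx -37193.0$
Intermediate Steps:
$U = - \frac{92097}{23024}$ ($U = -4 + \frac{1}{8 \left(-24934 + 22056\right)} = -4 + \frac{1}{8 \left(-2878\right)} = -4 + \frac{1}{8} \left(- \frac{1}{2878}\right) = -4 - \frac{1}{23024} = - \frac{92097}{23024} \approx -4.0$)
$K{\left(S,H \right)} = 0$
$J = 548$ ($J = 5 + 543 = 548$)
$-37193 - \left(\frac{K{\left(121,l{\left(-7 \right)} \right)}}{J} + \frac{U}{-15919}\right) = -37193 - \left(\frac{0}{548} - \frac{92097}{23024 \left(-15919\right)}\right) = -37193 - \left(0 \cdot \frac{1}{548} - - \frac{92097}{366519056}\right) = -37193 - \left(0 + \frac{92097}{366519056}\right) = -37193 - \frac{92097}{366519056} = - \frac{13631943341905}{366519056}$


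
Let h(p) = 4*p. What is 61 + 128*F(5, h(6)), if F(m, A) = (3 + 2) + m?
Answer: 1341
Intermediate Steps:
F(m, A) = 5 + m
61 + 128*F(5, h(6)) = 61 + 128*(5 + 5) = 61 + 128*10 = 61 + 1280 = 1341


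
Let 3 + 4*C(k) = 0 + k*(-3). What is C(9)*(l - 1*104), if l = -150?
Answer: 1905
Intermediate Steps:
C(k) = -3/4 - 3*k/4 (C(k) = -3/4 + (0 + k*(-3))/4 = -3/4 + (0 - 3*k)/4 = -3/4 + (-3*k)/4 = -3/4 - 3*k/4)
C(9)*(l - 1*104) = (-3/4 - 3/4*9)*(-150 - 1*104) = (-3/4 - 27/4)*(-150 - 104) = -15/2*(-254) = 1905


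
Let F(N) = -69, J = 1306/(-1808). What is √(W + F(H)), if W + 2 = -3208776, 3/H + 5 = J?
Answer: I*√3208847 ≈ 1791.3*I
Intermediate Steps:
J = -653/904 (J = 1306*(-1/1808) = -653/904 ≈ -0.72235)
H = -2712/5173 (H = 3/(-5 - 653/904) = 3/(-5173/904) = 3*(-904/5173) = -2712/5173 ≈ -0.52426)
W = -3208778 (W = -2 - 3208776 = -3208778)
√(W + F(H)) = √(-3208778 - 69) = √(-3208847) = I*√3208847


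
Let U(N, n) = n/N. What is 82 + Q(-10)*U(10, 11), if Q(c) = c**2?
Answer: 192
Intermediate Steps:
82 + Q(-10)*U(10, 11) = 82 + (-10)**2*(11/10) = 82 + 100*(11*(1/10)) = 82 + 100*(11/10) = 82 + 110 = 192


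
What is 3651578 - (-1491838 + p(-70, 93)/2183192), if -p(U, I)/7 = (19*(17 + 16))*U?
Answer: 510412016211/99236 ≈ 5.1434e+6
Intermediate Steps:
p(U, I) = -4389*U (p(U, I) = -7*19*(17 + 16)*U = -7*19*33*U = -4389*U)
3651578 - (-1491838 + p(-70, 93)/2183192) = 3651578 - (-1491838 - 4389*(-70)/2183192) = 3651578 - (-1491838 + 307230*(1/2183192)) = 3651578 - (-1491838 + 13965/99236) = 3651578 - 1*(-148044021803/99236) = 3651578 + 148044021803/99236 = 510412016211/99236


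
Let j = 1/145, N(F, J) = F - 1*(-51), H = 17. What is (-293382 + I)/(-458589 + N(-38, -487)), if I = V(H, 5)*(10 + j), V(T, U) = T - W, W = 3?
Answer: 10630019/16623380 ≈ 0.63946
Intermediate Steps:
N(F, J) = 51 + F (N(F, J) = F + 51 = 51 + F)
V(T, U) = -3 + T (V(T, U) = T - 1*3 = T - 3 = -3 + T)
j = 1/145 ≈ 0.0068966
I = 20314/145 (I = (-3 + 17)*(10 + 1/145) = 14*(1451/145) = 20314/145 ≈ 140.10)
(-293382 + I)/(-458589 + N(-38, -487)) = (-293382 + 20314/145)/(-458589 + (51 - 38)) = -42520076/(145*(-458589 + 13)) = -42520076/145/(-458576) = -42520076/145*(-1/458576) = 10630019/16623380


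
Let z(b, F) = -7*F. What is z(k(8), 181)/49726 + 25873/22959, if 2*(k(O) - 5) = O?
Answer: 1257471745/1141659234 ≈ 1.1014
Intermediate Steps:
k(O) = 5 + O/2
z(k(8), 181)/49726 + 25873/22959 = -7*181/49726 + 25873/22959 = -1267*1/49726 + 25873*(1/22959) = -1267/49726 + 25873/22959 = 1257471745/1141659234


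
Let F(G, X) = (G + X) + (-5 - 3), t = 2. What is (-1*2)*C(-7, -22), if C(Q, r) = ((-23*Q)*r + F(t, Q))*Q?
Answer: -49770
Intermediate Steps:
F(G, X) = -8 + G + X (F(G, X) = (G + X) - 8 = -8 + G + X)
C(Q, r) = Q*(-6 + Q - 23*Q*r) (C(Q, r) = ((-23*Q)*r + (-8 + 2 + Q))*Q = (-23*Q*r + (-6 + Q))*Q = (-6 + Q - 23*Q*r)*Q = Q*(-6 + Q - 23*Q*r))
(-1*2)*C(-7, -22) = (-1*2)*(-7*(-6 - 7 - 23*(-7)*(-22))) = -(-14)*(-6 - 7 - 3542) = -(-14)*(-3555) = -2*24885 = -49770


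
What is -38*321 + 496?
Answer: -11702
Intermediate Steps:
-38*321 + 496 = -12198 + 496 = -11702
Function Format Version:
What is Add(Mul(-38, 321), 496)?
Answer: -11702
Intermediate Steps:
Add(Mul(-38, 321), 496) = Add(-12198, 496) = -11702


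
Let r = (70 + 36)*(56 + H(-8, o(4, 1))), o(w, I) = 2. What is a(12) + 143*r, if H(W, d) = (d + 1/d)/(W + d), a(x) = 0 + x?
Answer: 5055265/6 ≈ 8.4254e+5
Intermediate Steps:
a(x) = x
H(W, d) = (d + 1/d)/(W + d)
r = 35351/6 (r = (70 + 36)*(56 + (1 + 2**2)/(2*(-8 + 2))) = 106*(56 + (1/2)*(1 + 4)/(-6)) = 106*(56 + (1/2)*(-1/6)*5) = 106*(56 - 5/12) = 106*(667/12) = 35351/6 ≈ 5891.8)
a(12) + 143*r = 12 + 143*(35351/6) = 12 + 5055193/6 = 5055265/6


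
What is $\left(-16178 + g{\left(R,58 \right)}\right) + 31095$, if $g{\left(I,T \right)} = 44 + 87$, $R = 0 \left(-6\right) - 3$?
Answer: $15048$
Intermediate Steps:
$R = -3$ ($R = 0 - 3 = -3$)
$g{\left(I,T \right)} = 131$
$\left(-16178 + g{\left(R,58 \right)}\right) + 31095 = \left(-16178 + 131\right) + 31095 = -16047 + 31095 = 15048$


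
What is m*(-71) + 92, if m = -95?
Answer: 6837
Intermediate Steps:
m*(-71) + 92 = -95*(-71) + 92 = 6745 + 92 = 6837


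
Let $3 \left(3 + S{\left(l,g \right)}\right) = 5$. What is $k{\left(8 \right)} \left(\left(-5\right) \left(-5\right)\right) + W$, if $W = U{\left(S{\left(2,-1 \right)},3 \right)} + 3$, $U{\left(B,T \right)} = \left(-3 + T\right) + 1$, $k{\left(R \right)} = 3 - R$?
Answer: $-121$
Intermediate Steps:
$S{\left(l,g \right)} = - \frac{4}{3}$ ($S{\left(l,g \right)} = -3 + \frac{1}{3} \cdot 5 = -3 + \frac{5}{3} = - \frac{4}{3}$)
$U{\left(B,T \right)} = -2 + T$
$W = 4$ ($W = \left(-2 + 3\right) + 3 = 1 + 3 = 4$)
$k{\left(8 \right)} \left(\left(-5\right) \left(-5\right)\right) + W = \left(3 - 8\right) \left(\left(-5\right) \left(-5\right)\right) + 4 = \left(3 - 8\right) 25 + 4 = \left(-5\right) 25 + 4 = -125 + 4 = -121$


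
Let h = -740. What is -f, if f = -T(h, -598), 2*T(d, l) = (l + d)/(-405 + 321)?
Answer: 223/28 ≈ 7.9643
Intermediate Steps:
T(d, l) = -d/168 - l/168 (T(d, l) = ((l + d)/(-405 + 321))/2 = ((d + l)/(-84))/2 = ((d + l)*(-1/84))/2 = (-d/84 - l/84)/2 = -d/168 - l/168)
f = -223/28 (f = -(-1/168*(-740) - 1/168*(-598)) = -(185/42 + 299/84) = -1*223/28 = -223/28 ≈ -7.9643)
-f = -1*(-223/28) = 223/28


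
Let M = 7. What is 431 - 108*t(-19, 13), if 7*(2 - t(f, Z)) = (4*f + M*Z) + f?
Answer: 1073/7 ≈ 153.29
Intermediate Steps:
t(f, Z) = 2 - Z - 5*f/7 (t(f, Z) = 2 - ((4*f + 7*Z) + f)/7 = 2 - (5*f + 7*Z)/7 = 2 + (-Z - 5*f/7) = 2 - Z - 5*f/7)
431 - 108*t(-19, 13) = 431 - 108*(2 - 1*13 - 5/7*(-19)) = 431 - 108*(2 - 13 + 95/7) = 431 - 108*18/7 = 431 - 1944/7 = 1073/7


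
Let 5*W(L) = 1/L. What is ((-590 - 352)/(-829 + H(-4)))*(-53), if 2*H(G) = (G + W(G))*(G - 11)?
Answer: -399408/6389 ≈ -62.515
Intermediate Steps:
W(L) = 1/(5*L)
H(G) = (-11 + G)*(G + 1/(5*G))/2 (H(G) = ((G + 1/(5*G))*(G - 11))/2 = ((G + 1/(5*G))*(-11 + G))/2 = ((-11 + G)*(G + 1/(5*G)))/2 = (-11 + G)*(G + 1/(5*G))/2)
((-590 - 352)/(-829 + H(-4)))*(-53) = ((-590 - 352)/(-829 + (⅒)*(-11 - 4*(1 - 55*(-4) + 5*(-4)²))/(-4)))*(-53) = -942/(-829 + (⅒)*(-¼)*(-11 - 4*(1 + 220 + 5*16)))*(-53) = -942/(-829 + (⅒)*(-¼)*(-11 - 4*(1 + 220 + 80)))*(-53) = -942/(-829 + (⅒)*(-¼)*(-11 - 4*301))*(-53) = -942/(-829 + (⅒)*(-¼)*(-11 - 1204))*(-53) = -942/(-829 + (⅒)*(-¼)*(-1215))*(-53) = -942/(-829 + 243/8)*(-53) = -942/(-6389/8)*(-53) = -942*(-8/6389)*(-53) = (7536/6389)*(-53) = -399408/6389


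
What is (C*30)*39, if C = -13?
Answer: -15210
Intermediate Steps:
(C*30)*39 = -13*30*39 = -390*39 = -15210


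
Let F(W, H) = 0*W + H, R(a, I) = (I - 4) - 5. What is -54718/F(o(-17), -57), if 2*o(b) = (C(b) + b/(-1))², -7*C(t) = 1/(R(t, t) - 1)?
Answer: 54718/57 ≈ 959.96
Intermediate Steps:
R(a, I) = -9 + I (R(a, I) = (-4 + I) - 5 = -9 + I)
C(t) = -1/(7*(-10 + t)) (C(t) = -1/(7*((-9 + t) - 1)) = -1/(7*(-10 + t)))
o(b) = (-b - 1/(-70 + 7*b))²/2 (o(b) = (-1/(-70 + 7*b) + b/(-1))²/2 = (-1/(-70 + 7*b) + b*(-1))²/2 = (-1/(-70 + 7*b) - b)²/2 = (-b - 1/(-70 + 7*b))²/2)
F(W, H) = H (F(W, H) = 0 + H = H)
-54718/F(o(-17), -57) = -54718/(-57) = -54718*(-1/57) = 54718/57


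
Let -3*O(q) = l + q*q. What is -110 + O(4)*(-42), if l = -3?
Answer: 72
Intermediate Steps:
O(q) = 1 - q²/3 (O(q) = -(-3 + q*q)/3 = -(-3 + q²)/3 = 1 - q²/3)
-110 + O(4)*(-42) = -110 + (1 - ⅓*4²)*(-42) = -110 + (1 - ⅓*16)*(-42) = -110 + (1 - 16/3)*(-42) = -110 - 13/3*(-42) = -110 + 182 = 72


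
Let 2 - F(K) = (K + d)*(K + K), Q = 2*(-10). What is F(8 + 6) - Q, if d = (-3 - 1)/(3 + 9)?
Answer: -1082/3 ≈ -360.67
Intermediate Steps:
d = -⅓ (d = -4/12 = -4*1/12 = -⅓ ≈ -0.33333)
Q = -20
F(K) = 2 - 2*K*(-⅓ + K) (F(K) = 2 - (K - ⅓)*(K + K) = 2 - (-⅓ + K)*2*K = 2 - 2*K*(-⅓ + K))
F(8 + 6) - Q = (2 - 2*(8 + 6)² + 2*(8 + 6)/3) - 1*(-20) = (2 - 2*14² + (⅔)*14) + 20 = (2 - 2*196 + 28/3) + 20 = (2 - 392 + 28/3) + 20 = -1142/3 + 20 = -1082/3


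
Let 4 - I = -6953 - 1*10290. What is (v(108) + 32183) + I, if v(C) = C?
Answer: 49538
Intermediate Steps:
I = 17247 (I = 4 - (-6953 - 1*10290) = 4 - (-6953 - 10290) = 4 - 1*(-17243) = 4 + 17243 = 17247)
(v(108) + 32183) + I = (108 + 32183) + 17247 = 32291 + 17247 = 49538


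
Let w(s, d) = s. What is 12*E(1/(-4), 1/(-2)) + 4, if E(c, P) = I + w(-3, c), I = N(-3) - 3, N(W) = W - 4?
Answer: -152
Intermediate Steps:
N(W) = -4 + W
I = -10 (I = (-4 - 3) - 3 = -7 - 3 = -10)
E(c, P) = -13 (E(c, P) = -10 - 3 = -13)
12*E(1/(-4), 1/(-2)) + 4 = 12*(-13) + 4 = -156 + 4 = -152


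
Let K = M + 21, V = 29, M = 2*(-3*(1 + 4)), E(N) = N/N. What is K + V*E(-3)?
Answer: 20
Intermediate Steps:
E(N) = 1
M = -30 (M = 2*(-3*5) = 2*(-15) = -30)
K = -9 (K = -30 + 21 = -9)
K + V*E(-3) = -9 + 29*1 = -9 + 29 = 20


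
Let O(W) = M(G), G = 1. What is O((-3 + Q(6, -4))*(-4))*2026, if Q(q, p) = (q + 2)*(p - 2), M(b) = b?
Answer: 2026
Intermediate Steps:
Q(q, p) = (-2 + p)*(2 + q) (Q(q, p) = (2 + q)*(-2 + p) = (-2 + p)*(2 + q))
O(W) = 1
O((-3 + Q(6, -4))*(-4))*2026 = 1*2026 = 2026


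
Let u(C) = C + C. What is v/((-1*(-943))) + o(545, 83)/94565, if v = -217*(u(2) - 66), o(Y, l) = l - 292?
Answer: 1272080423/89174795 ≈ 14.265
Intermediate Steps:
o(Y, l) = -292 + l
u(C) = 2*C
v = 13454 (v = -217*(2*2 - 66) = -217*(4 - 66) = -217*(-62) = 13454)
v/((-1*(-943))) + o(545, 83)/94565 = 13454/((-1*(-943))) + (-292 + 83)/94565 = 13454/943 - 209*1/94565 = 13454*(1/943) - 209/94565 = 13454/943 - 209/94565 = 1272080423/89174795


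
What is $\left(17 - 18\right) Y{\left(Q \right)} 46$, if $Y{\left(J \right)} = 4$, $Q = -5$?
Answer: $-184$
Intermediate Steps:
$\left(17 - 18\right) Y{\left(Q \right)} 46 = \left(17 - 18\right) 4 \cdot 46 = \left(-1\right) 4 \cdot 46 = \left(-4\right) 46 = -184$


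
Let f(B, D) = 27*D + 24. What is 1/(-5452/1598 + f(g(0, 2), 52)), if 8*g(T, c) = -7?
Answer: 17/24218 ≈ 0.00070196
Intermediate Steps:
g(T, c) = -7/8 (g(T, c) = (⅛)*(-7) = -7/8)
f(B, D) = 24 + 27*D
1/(-5452/1598 + f(g(0, 2), 52)) = 1/(-5452/1598 + (24 + 27*52)) = 1/(-5452*1/1598 + (24 + 1404)) = 1/(-58/17 + 1428) = 1/(24218/17) = 17/24218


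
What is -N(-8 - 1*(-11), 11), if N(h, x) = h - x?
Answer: 8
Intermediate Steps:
-N(-8 - 1*(-11), 11) = -((-8 - 1*(-11)) - 1*11) = -((-8 + 11) - 11) = -(3 - 11) = -1*(-8) = 8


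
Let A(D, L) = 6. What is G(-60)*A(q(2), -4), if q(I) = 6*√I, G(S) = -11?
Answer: -66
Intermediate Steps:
G(-60)*A(q(2), -4) = -11*6 = -66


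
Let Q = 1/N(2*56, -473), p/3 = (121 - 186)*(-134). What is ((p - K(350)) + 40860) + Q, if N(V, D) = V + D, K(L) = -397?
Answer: 24326706/361 ≈ 67387.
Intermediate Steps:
p = 26130 (p = 3*((121 - 186)*(-134)) = 3*(-65*(-134)) = 3*8710 = 26130)
N(V, D) = D + V
Q = -1/361 (Q = 1/(-473 + 2*56) = 1/(-473 + 112) = 1/(-361) = -1/361 ≈ -0.0027701)
((p - K(350)) + 40860) + Q = ((26130 - 1*(-397)) + 40860) - 1/361 = ((26130 + 397) + 40860) - 1/361 = (26527 + 40860) - 1/361 = 67387 - 1/361 = 24326706/361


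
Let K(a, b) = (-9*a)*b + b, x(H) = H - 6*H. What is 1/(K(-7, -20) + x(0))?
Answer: -1/1280 ≈ -0.00078125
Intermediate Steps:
x(H) = -5*H
K(a, b) = b - 9*a*b (K(a, b) = -9*a*b + b = b - 9*a*b)
1/(K(-7, -20) + x(0)) = 1/(-20*(1 - 9*(-7)) - 5*0) = 1/(-20*(1 + 63) + 0) = 1/(-20*64 + 0) = 1/(-1280 + 0) = 1/(-1280) = -1/1280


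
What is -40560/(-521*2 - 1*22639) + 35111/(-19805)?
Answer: -1657223/27588365 ≈ -0.060070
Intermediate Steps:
-40560/(-521*2 - 1*22639) + 35111/(-19805) = -40560/(-1042 - 22639) + 35111*(-1/19805) = -40560/(-23681) - 35111/19805 = -40560*(-1/23681) - 35111/19805 = 40560/23681 - 35111/19805 = -1657223/27588365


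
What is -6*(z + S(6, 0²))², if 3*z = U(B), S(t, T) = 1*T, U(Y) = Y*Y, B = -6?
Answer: -864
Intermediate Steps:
U(Y) = Y²
S(t, T) = T
z = 12 (z = (⅓)*(-6)² = (⅓)*36 = 12)
-6*(z + S(6, 0²))² = -6*(12 + 0²)² = -6*(12 + 0)² = -6*12² = -6*144 = -864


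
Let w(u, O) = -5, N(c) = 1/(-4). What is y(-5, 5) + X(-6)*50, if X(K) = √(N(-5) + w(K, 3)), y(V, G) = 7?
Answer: 7 + 25*I*√21 ≈ 7.0 + 114.56*I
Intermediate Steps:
N(c) = -¼
X(K) = I*√21/2 (X(K) = √(-¼ - 5) = √(-21/4) = I*√21/2)
y(-5, 5) + X(-6)*50 = 7 + (I*√21/2)*50 = 7 + 25*I*√21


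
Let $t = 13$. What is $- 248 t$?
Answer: $-3224$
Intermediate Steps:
$- 248 t = \left(-248\right) 13 = -3224$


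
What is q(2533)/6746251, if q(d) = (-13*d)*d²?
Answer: -211275394681/6746251 ≈ -31317.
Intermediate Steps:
q(d) = -13*d³
q(2533)/6746251 = -13*2533³/6746251 = -13*16251953437*(1/6746251) = -211275394681*1/6746251 = -211275394681/6746251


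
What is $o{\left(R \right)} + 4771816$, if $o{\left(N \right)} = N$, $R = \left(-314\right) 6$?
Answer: $4769932$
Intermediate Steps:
$R = -1884$
$o{\left(R \right)} + 4771816 = -1884 + 4771816 = 4769932$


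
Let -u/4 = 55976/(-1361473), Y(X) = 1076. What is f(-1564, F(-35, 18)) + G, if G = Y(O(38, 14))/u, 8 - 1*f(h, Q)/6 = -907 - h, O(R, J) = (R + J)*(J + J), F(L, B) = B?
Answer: 148265693/55976 ≈ 2648.7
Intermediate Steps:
O(R, J) = 2*J*(J + R) (O(R, J) = (J + R)*(2*J) = 2*J*(J + R))
f(h, Q) = 5490 + 6*h (f(h, Q) = 48 - 6*(-907 - h) = 48 + (5442 + 6*h) = 5490 + 6*h)
u = 223904/1361473 (u = -223904/(-1361473) = -223904*(-1)/1361473 = -4*(-55976/1361473) = 223904/1361473 ≈ 0.16446)
G = 366236237/55976 (G = 1076/(223904/1361473) = 1076*(1361473/223904) = 366236237/55976 ≈ 6542.7)
f(-1564, F(-35, 18)) + G = (5490 + 6*(-1564)) + 366236237/55976 = (5490 - 9384) + 366236237/55976 = -3894 + 366236237/55976 = 148265693/55976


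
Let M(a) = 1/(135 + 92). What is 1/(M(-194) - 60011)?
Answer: -227/13622496 ≈ -1.6664e-5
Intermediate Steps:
M(a) = 1/227
1/(M(-194) - 60011) = 1/(1/227 - 60011) = 1/(-13622496/227) = -227/13622496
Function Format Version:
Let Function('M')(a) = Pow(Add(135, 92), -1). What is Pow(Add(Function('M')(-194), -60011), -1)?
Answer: Rational(-227, 13622496) ≈ -1.6664e-5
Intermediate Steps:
Function('M')(a) = Rational(1, 227) (Function('M')(a) = Pow(227, -1) = Rational(1, 227))
Pow(Add(Function('M')(-194), -60011), -1) = Pow(Add(Rational(1, 227), -60011), -1) = Pow(Rational(-13622496, 227), -1) = Rational(-227, 13622496)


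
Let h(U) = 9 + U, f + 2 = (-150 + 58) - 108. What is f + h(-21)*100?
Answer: -1402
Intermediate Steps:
f = -202 (f = -2 + ((-150 + 58) - 108) = -2 + (-92 - 108) = -2 - 200 = -202)
f + h(-21)*100 = -202 + (9 - 21)*100 = -202 - 12*100 = -202 - 1200 = -1402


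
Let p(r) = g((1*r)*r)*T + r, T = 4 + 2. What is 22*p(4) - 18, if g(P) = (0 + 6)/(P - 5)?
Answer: 142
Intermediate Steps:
T = 6
g(P) = 6/(-5 + P)
p(r) = r + 36/(-5 + r²) (p(r) = (6/(-5 + (1*r)*r))*6 + r = (6/(-5 + r*r))*6 + r = (6/(-5 + r²))*6 + r = 36/(-5 + r²) + r = r + 36/(-5 + r²))
22*p(4) - 18 = 22*(4 + 36/(-5 + 4²)) - 18 = 22*(4 + 36/(-5 + 16)) - 18 = 22*(4 + 36/11) - 18 = 22*(80/11) - 18 = 160 - 18 = 142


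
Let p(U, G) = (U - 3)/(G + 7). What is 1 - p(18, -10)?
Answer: 6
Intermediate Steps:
p(U, G) = (-3 + U)/(7 + G)
1 - p(18, -10) = 1 - (-3 + 18)/(7 - 10) = 1 - 15/(-3) = 1 - (-1)*15/3 = 1 - 1*(-5) = 1 + 5 = 6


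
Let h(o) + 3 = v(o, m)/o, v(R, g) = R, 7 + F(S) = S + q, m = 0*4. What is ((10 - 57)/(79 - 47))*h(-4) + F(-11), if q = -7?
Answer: -353/16 ≈ -22.063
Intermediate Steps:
m = 0
F(S) = -14 + S (F(S) = -7 + (S - 7) = -7 + (-7 + S) = -14 + S)
h(o) = -2 (h(o) = -3 + o/o = -3 + 1 = -2)
((10 - 57)/(79 - 47))*h(-4) + F(-11) = ((10 - 57)/(79 - 47))*(-2) + (-14 - 11) = -47/32*(-2) - 25 = 47/16 - 25 = -353/16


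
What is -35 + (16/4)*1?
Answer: -31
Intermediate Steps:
-35 + (16/4)*1 = -35 + (16*(¼))*1 = -35 + 4*1 = -35 + 4 = -31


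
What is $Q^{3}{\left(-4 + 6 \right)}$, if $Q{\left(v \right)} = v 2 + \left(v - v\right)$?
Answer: $64$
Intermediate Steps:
$Q{\left(v \right)} = 2 v$ ($Q{\left(v \right)} = 2 v + 0 = 2 v$)
$Q^{3}{\left(-4 + 6 \right)} = \left(2 \left(-4 + 6\right)\right)^{3} = \left(2 \cdot 2\right)^{3} = 4^{3} = 64$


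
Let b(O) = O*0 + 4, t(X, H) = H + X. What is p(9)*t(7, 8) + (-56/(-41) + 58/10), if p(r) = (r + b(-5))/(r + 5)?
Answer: 60541/2870 ≈ 21.094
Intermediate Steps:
b(O) = 4 (b(O) = 0 + 4 = 4)
p(r) = (4 + r)/(5 + r) (p(r) = (r + 4)/(r + 5) = (4 + r)/(5 + r))
p(9)*t(7, 8) + (-56/(-41) + 58/10) = ((4 + 9)/(5 + 9))*(8 + 7) + (-56/(-41) + 58/10) = (13/14)*15 + (-56*(-1/41) + 58*(⅒)) = ((1/14)*13)*15 + (56/41 + 29/5) = (13/14)*15 + 1469/205 = 195/14 + 1469/205 = 60541/2870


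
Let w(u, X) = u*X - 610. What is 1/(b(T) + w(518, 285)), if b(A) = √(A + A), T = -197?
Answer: 73510/10807440397 - I*√394/21614880794 ≈ 6.8018e-6 - 9.1832e-10*I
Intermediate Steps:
w(u, X) = -610 + X*u (w(u, X) = X*u - 610 = -610 + X*u)
b(A) = √2*√A (b(A) = √(2*A) = √2*√A)
1/(b(T) + w(518, 285)) = 1/(√2*√(-197) + (-610 + 285*518)) = 1/(√2*(I*√197) + (-610 + 147630)) = 1/(I*√394 + 147020) = 1/(147020 + I*√394)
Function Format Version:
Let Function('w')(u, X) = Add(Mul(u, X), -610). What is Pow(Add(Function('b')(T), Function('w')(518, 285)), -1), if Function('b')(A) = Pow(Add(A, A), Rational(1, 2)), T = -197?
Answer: Add(Rational(73510, 10807440397), Mul(Rational(-1, 21614880794), I, Pow(394, Rational(1, 2)))) ≈ Add(6.8018e-6, Mul(-9.1832e-10, I))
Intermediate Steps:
Function('w')(u, X) = Add(-610, Mul(X, u)) (Function('w')(u, X) = Add(Mul(X, u), -610) = Add(-610, Mul(X, u)))
Function('b')(A) = Mul(Pow(2, Rational(1, 2)), Pow(A, Rational(1, 2))) (Function('b')(A) = Pow(Mul(2, A), Rational(1, 2)) = Mul(Pow(2, Rational(1, 2)), Pow(A, Rational(1, 2))))
Pow(Add(Function('b')(T), Function('w')(518, 285)), -1) = Pow(Add(Mul(Pow(2, Rational(1, 2)), Pow(-197, Rational(1, 2))), Add(-610, Mul(285, 518))), -1) = Pow(Add(Mul(Pow(2, Rational(1, 2)), Mul(I, Pow(197, Rational(1, 2)))), Add(-610, 147630)), -1) = Pow(Add(Mul(I, Pow(394, Rational(1, 2))), 147020), -1) = Pow(Add(147020, Mul(I, Pow(394, Rational(1, 2)))), -1)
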